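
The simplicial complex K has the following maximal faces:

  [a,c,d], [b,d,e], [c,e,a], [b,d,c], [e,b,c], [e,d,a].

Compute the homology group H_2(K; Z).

We work with the vertex ordering a < b < c < d < e. The simplices of K, each written with vertices in increasing order, are:

  0-simplices (5): a, b, c, d, e
  1-simplices (9): ac, ad, ae, bc, bd, be, cd, ce, de
  2-simplices (6): acd, ace, ade, bcd, bce, bde

so the chain groups are C_0 ≅ Z^5, C_1 ≅ Z^9, C_2 ≅ Z^6.

Boundary ∂_1: C_1 → C_0 sends each edge [p,q] (with p < q) to q − p. For instance
  ∂ad = d − a.
This gives a 5×9 integer matrix of rank 4; reducing to Smith normal form yields diagonal entries (1,1,1,1).

Boundary ∂_2: C_2 → C_1 acts by ∂[p,q,r] = [q,r] − [p,r] + [p,q]. For instance
  ∂acd = cd − ad + ac,
  ∂bcd = cd − bd + bc.
The 9×6 boundary matrix has rank 5 and Smith normal form diag(1,1,1,1,1).

Now H_k = ker ∂_k / im ∂_{k+1}, so:

  H_2: rank ker ∂_2 − rank ∂_3 = (6 − 5) − 0 = 1, and there is no ∂_3, so H_2 = Z.

H_2 = Z.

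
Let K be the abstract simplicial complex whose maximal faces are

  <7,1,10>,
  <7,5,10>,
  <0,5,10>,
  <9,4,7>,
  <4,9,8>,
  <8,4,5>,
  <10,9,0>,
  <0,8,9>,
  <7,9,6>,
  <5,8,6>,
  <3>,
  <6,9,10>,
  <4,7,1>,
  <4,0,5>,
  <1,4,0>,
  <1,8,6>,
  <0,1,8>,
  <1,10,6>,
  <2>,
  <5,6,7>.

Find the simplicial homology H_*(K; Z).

H_0 ≅ Z^3,  H_1 ≅ Z ⊕ Z/2Z,  H_2 = 0.

Take the total order 0 < 1 < 2 < 3 < 4 < 5 < 6 < 7 < 8 < 9 < 10 on the vertex set. Then K (dimension 2) consists of the simplices:

  0-simplices (11): [0], [1], [2], [3], [4], [5], [6], [7], [8], [9], [10]
  1-simplices (27): (27 of them)
  2-simplices (18): (18 of them)

so the chain groups are C_0 ≅ Z^11, C_1 ≅ Z^27, C_2 ≅ Z^18.

Boundary ∂_1: C_1 → C_0 is given by ∂[p,q] = [q] − [p]. For instance
  ∂[5,7] = [7] − [5].
This gives a 11×27 integer matrix of rank 8; reducing to Smith normal form yields diagonal entries (1,1,1,1,1,1,1,1).

∂_2: C_2 → C_1 acts by ∂[p,q,r] = [q,r] − [p,r] + [p,q]. For instance
  ∂[1,4,7] = [4,7] − [1,7] + [1,4],
  ∂[6,9,10] = [9,10] − [6,10] + [6,9].
The 27×18 boundary matrix has rank 18 and Smith normal form diag(1,1,1,1,1,1,1,1,1,1,1,1,1,1,1,1,1,2).

Reading off H_k = ker ∂_k / im ∂_{k+1}:

  H_0: rank C_0 − rank ∂_1 = 11 − 8 = 3, and the invariant factors of ∂_1 are all 1, so H_0 ≅ Z^3.
  H_1: rank ker ∂_1 − rank ∂_2 = (27 − 8) − 18 = 1, and ∂_2 has invariant factor 2 > 1, so H_1 ≅ Z ⊕ Z/2Z.
  H_2: rank ker ∂_2 − rank ∂_3 = (18 − 18) − 0 = 0, and there is no ∂_3, so H_2 ≅ 0.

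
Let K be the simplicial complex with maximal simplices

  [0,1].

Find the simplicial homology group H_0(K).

H_0 ≅ Z.

Order the vertices as 0 < 1. Listing each simplex with vertices in this order, K has dimension 1 with simplices:

  0-simplices (2): [0], [1]
  1-simplices (1): [0,1]

so the chain groups are C_0 ≅ Z^2, C_1 ≅ Z^1.

∂_1: C_1 → C_0 sends each edge [p,q] (with p < q) to q − p. For instance
  ∂[0,1] = [1] − [0].
The resulting 2×1 matrix has rank 1, and its Smith normal form has invariant factors (1).

From H_k ≅ ker(∂_k) / im(∂_{k+1}) we obtain:

  H_0: rank C_0 − rank ∂_1 = 2 − 1 = 1, and the invariant factors of ∂_1 are all 1, so H_0 = Z.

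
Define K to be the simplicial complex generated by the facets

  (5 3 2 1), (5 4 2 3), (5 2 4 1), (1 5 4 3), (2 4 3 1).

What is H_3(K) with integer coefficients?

Take the total order 1 < 2 < 3 < 4 < 5 on the vertex set. Then K (dimension 3) consists of the simplices:

  0-simplices (5): [1], [2], [3], [4], [5]
  1-simplices (10): [1,2], [1,3], [1,4], [1,5], [2,3], [2,4], [2,5], [3,4], [3,5], [4,5]
  2-simplices (10): [1,2,3], [1,2,4], [1,2,5], [1,3,4], [1,3,5], [1,4,5], [2,3,4], [2,3,5], [2,4,5], [3,4,5]
  3-simplices (5): [1,2,3,4], [1,2,3,5], [1,2,4,5], [1,3,4,5], [2,3,4,5]

giving chain groups C_0 ≅ Z^5, C_1 ≅ Z^10, C_2 ≅ Z^10, C_3 ≅ Z^5.

Boundary ∂_1: C_1 → C_0 maps an edge to its endpoints' difference, ∂[p,q] = q − p. For instance
  ∂[2,3] = [3] − [2].
This gives a 5×10 integer matrix of rank 4; reducing to Smith normal form yields diagonal entries (1,1,1,1).

Boundary ∂_2: C_2 → C_1 sends each 2-simplex [p,q,r] to [q,r] − [p,r] + [p,q]. For instance
  ∂[1,2,5] = [2,5] − [1,5] + [1,2],
  ∂[2,3,4] = [3,4] − [2,4] + [2,3].
This gives a 10×10 integer matrix of rank 6; reducing to Smith normal form yields diagonal entries (1,1,1,1,1,1).

The boundary map ∂_3: C_3 → C_2 sends each 3-simplex σ to the alternating sum Σ_i (−1)^i (σ with its i-th vertex removed). For instance
  ∂[1,3,4,5] = [3,4,5] − [1,4,5] + [1,3,5] − [1,3,4],
  ∂[1,2,3,4] = [2,3,4] − [1,3,4] + [1,2,4] − [1,2,3].
The 10×5 boundary matrix has rank 4 and Smith normal form diag(1,1,1,1).

From H_k ≅ ker(∂_k) / im(∂_{k+1}) we obtain:

  H_3: rank ker ∂_3 − rank ∂_4 = (5 − 4) − 0 = 1, and there is no ∂_4, so H_3 = Z.

(K is a triangulation of the 3-sphere S^3.)

H_3 ≅ Z.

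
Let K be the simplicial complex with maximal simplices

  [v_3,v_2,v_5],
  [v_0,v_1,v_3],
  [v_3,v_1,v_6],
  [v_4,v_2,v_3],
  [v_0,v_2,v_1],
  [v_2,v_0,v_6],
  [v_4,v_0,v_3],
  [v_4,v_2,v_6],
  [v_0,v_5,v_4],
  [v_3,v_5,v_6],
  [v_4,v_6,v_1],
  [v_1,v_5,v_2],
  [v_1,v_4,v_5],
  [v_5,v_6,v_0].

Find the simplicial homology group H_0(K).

Order the vertices as v_0 < v_1 < v_2 < v_3 < v_4 < v_5 < v_6. Listing each simplex with vertices in this order, K has dimension 2 with simplices:

  0-simplices (7): [v_0], [v_1], [v_2], [v_3], [v_4], [v_5], [v_6]
  1-simplices (21): (21 of them)
  2-simplices (14): (14 of them)

Hence C_0 ≅ Z^7, C_1 ≅ Z^21, C_2 ≅ Z^14.

Boundary ∂_1: C_1 → C_0 sends each edge [p,q] (with p < q) to q − p. For instance
  ∂[v_0,v_6] = [v_6] − [v_0].
The 7×21 boundary matrix has rank 6 and Smith normal form diag(1,1,1,1,1,1).

∂_2: C_2 → C_1 acts by ∂[p,q,r] = [q,r] − [p,r] + [p,q]. For instance
  ∂[v_1,v_4,v_6] = [v_4,v_6] − [v_1,v_6] + [v_1,v_4],
  ∂[v_2,v_4,v_6] = [v_4,v_6] − [v_2,v_6] + [v_2,v_4].
The resulting 21×14 matrix has rank 13, and its Smith normal form has invariant factors (1,1,1,1,1,1,1,1,1,1,1,1,1).

From H_k ≅ ker(∂_k) / im(∂_{k+1}) we obtain:

  H_0: rank C_0 − rank ∂_1 = 7 − 6 = 1, and the invariant factors of ∂_1 are all 1, so H_0 ≅ Z.

H_0 = Z.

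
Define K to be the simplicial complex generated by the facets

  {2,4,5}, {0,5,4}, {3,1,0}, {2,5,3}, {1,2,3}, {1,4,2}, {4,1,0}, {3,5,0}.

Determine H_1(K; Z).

H_1 = 0.

Order the vertices as 0 < 1 < 2 < 3 < 4 < 5. Listing each simplex with vertices in this order, K has dimension 2 with simplices:

  0-simplices (6): [0], [1], [2], [3], [4], [5]
  1-simplices (12): [0,1], [0,3], [0,4], [0,5], [1,2], [1,3], [1,4], [2,3], [2,4], [2,5], [3,5], [4,5]
  2-simplices (8): [0,1,3], [0,1,4], [0,3,5], [0,4,5], [1,2,3], [1,2,4], [2,3,5], [2,4,5]

giving chain groups C_0 ≅ Z^6, C_1 ≅ Z^12, C_2 ≅ Z^8.

∂_1: C_1 → C_0 sends each edge [p,q] (with p < q) to q − p. For instance
  ∂[2,3] = [3] − [2].
The resulting 6×12 matrix has rank 5, and its Smith normal form has invariant factors (1,1,1,1,1).

The boundary map ∂_2: C_2 → C_1 sends each 2-simplex [p,q,r] to [q,r] − [p,r] + [p,q]. For instance
  ∂[0,1,3] = [1,3] − [0,3] + [0,1],
  ∂[1,2,3] = [2,3] − [1,3] + [1,2].
The resulting 12×8 matrix has rank 7, and its Smith normal form has invariant factors (1,1,1,1,1,1,1).

Computing H_k = (kernel of ∂_k) / (image of ∂_{k+1}):

  H_1: rank ker ∂_1 − rank ∂_2 = (12 − 5) − 7 = 0, and the invariant factors of ∂_2 are all 1, so H_1 = 0.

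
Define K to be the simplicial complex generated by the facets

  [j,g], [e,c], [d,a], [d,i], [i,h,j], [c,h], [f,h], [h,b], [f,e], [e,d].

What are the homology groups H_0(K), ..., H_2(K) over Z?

Fix the vertex order a < b < c < d < e < f < g < h < i < j and write every simplex with vertices in increasing order. Then dim K = 2 and the simplices of K are:

  0-simplices (10): a, b, c, d, e, f, g, h, i, j
  1-simplices (12): ad, bh, ce, ch, de, di, ef, fh, gj, hi, hj, ij
  2-simplices (1): hij

giving chain groups C_0 ≅ Z^10, C_1 ≅ Z^12, C_2 ≅ Z^1.

Boundary ∂_1: C_1 → C_0 sends each edge [p,q] (with p < q) to q − p.
The resulting 10×12 matrix has rank 9, and its Smith normal form has invariant factors (1,1,1,1,1,1,1,1,1).

Boundary ∂_2: C_2 → C_1 maps a triangle to the signed sum of its edges. For instance
  ∂hij = ij − hj + hi.
This gives a 12×1 integer matrix of rank 1; reducing to Smith normal form yields diagonal entries (1).

From H_k ≅ ker(∂_k) / im(∂_{k+1}) we obtain:

  H_0: rank C_0 − rank ∂_1 = 10 − 9 = 1, and the invariant factors of ∂_1 are all 1, so H_0 = Z.
  H_1: rank ker ∂_1 − rank ∂_2 = (12 − 9) − 1 = 2, and the invariant factors of ∂_2 are all 1, so H_1 = Z^2.
  H_2: rank ker ∂_2 − rank ∂_3 = (1 − 1) − 0 = 0, and there is no ∂_3, so H_2 = 0.

H_0 ≅ Z,  H_1 ≅ Z^2,  H_2 = 0.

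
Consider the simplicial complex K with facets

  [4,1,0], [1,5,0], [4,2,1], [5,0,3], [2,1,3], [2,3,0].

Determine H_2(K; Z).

Take the total order 0 < 1 < 2 < 3 < 4 < 5 on the vertex set. Then K (dimension 2) consists of the simplices:

  0-simplices (6): [0], [1], [2], [3], [4], [5]
  1-simplices (12): [0,1], [0,2], [0,3], [0,4], [0,5], [1,2], [1,3], [1,4], [1,5], [2,3], [2,4], [3,5]
  2-simplices (6): [0,1,4], [0,1,5], [0,2,3], [0,3,5], [1,2,3], [1,2,4]

Hence C_0 ≅ Z^6, C_1 ≅ Z^12, C_2 ≅ Z^6.

∂_1: C_1 → C_0 maps an edge to its endpoints' difference, ∂[p,q] = q − p. For instance
  ∂[0,3] = [3] − [0].
As a 6×12 matrix over Z this has rank 5, with invariant factors (1,1,1,1,1).

Boundary ∂_2: C_2 → C_1 acts by ∂[p,q,r] = [q,r] − [p,r] + [p,q]. For instance
  ∂[1,2,3] = [2,3] − [1,3] + [1,2],
  ∂[0,3,5] = [3,5] − [0,5] + [0,3].
The resulting 12×6 matrix has rank 6, and its Smith normal form has invariant factors (1,1,1,1,1,1).

Computing H_k = (kernel of ∂_k) / (image of ∂_{k+1}):

  H_2: rank ker ∂_2 − rank ∂_3 = (6 − 6) − 0 = 0, and there is no ∂_3, so H_2 ≅ 0.

H_2 = 0.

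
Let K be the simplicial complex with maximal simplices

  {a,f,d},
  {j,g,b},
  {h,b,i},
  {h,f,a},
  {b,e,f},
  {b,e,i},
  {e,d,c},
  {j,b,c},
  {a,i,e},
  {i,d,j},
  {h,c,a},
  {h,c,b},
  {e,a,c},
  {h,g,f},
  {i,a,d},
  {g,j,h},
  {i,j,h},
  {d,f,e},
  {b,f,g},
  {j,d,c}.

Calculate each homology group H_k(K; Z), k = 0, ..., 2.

We work with the vertex ordering a < b < c < d < e < f < g < h < i < j. The simplices of K, each written with vertices in increasing order, are:

  0-simplices (10): a, b, c, d, e, f, g, h, i, j
  1-simplices (30): ac, ad, ae, af, ah, ai, bc, be, bf, bg, bh, bi, bj, cd, ce, ch, cj, de, df, di, dj, ef, ei, fg, fh, gh, gj, hi, hj, ij
  2-simplices (20): ace, ach, adf, adi, aei, afh, bch, bcj, bef, bei, bfg, bgj, bhi, cde, cdj, def, dij, fgh, ghj, hij

so the chain groups are C_0 ≅ Z^10, C_1 ≅ Z^30, C_2 ≅ Z^20.

The boundary map ∂_1: C_1 → C_0 maps an edge to its endpoints' difference, ∂[p,q] = q − p. For instance
  ∂gj = j − g.
The 10×30 boundary matrix has rank 9 and Smith normal form diag(1,1,1,1,1,1,1,1,1).

∂_2: C_2 → C_1 acts by ∂[p,q,r] = [q,r] − [p,r] + [p,q]. For instance
  ∂dij = ij − dj + di,
  ∂adf = df − af + ad.
This gives a 30×20 integer matrix of rank 20; reducing to Smith normal form yields diagonal entries (1,1,1,1,1,1,1,1,1,1,1,1,1,1,1,1,1,1,1,2).

Reading off H_k = ker ∂_k / im ∂_{k+1}:

  H_0: rank C_0 − rank ∂_1 = 10 − 9 = 1, and the invariant factors of ∂_1 are all 1, so H_0 = Z.
  H_1: rank ker ∂_1 − rank ∂_2 = (30 − 9) − 20 = 1, and ∂_2 has invariant factor 2 > 1, so H_1 = Z ⊕ Z/2.
  H_2: rank ker ∂_2 − rank ∂_3 = (20 − 20) − 0 = 0, and there is no ∂_3, so H_2 = 0.

H_0 = Z,  H_1 = Z ⊕ Z/2,  H_2 = 0.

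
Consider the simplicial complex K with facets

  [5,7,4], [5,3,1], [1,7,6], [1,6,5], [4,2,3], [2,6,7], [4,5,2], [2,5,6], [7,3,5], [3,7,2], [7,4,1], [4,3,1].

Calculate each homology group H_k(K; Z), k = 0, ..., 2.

H_0 = Z,  H_1 = Z/2Z,  H_2 = 0.

We work with the vertex ordering 1 < 2 < 3 < 4 < 5 < 6 < 7. The simplices of K, each written with vertices in increasing order, are:

  0-simplices (7): [1], [2], [3], [4], [5], [6], [7]
  1-simplices (18): [1,3], [1,4], [1,5], [1,6], [1,7], [2,3], [2,4], [2,5], [2,6], [2,7], [3,4], [3,5], [3,7], [4,5], [4,7], [5,6], [5,7], [6,7]
  2-simplices (12): [1,3,4], [1,3,5], [1,4,7], [1,5,6], [1,6,7], [2,3,4], [2,3,7], [2,4,5], [2,5,6], [2,6,7], [3,5,7], [4,5,7]

Hence C_0 ≅ Z^7, C_1 ≅ Z^18, C_2 ≅ Z^12.

Boundary ∂_1: C_1 → C_0 maps an edge to its endpoints' difference, ∂[p,q] = q − p.
This gives a 7×18 integer matrix of rank 6; reducing to Smith normal form yields diagonal entries (1,1,1,1,1,1).

The boundary map ∂_2: C_2 → C_1 sends each 2-simplex [p,q,r] to [q,r] − [p,r] + [p,q]. For instance
  ∂[4,5,7] = [5,7] − [4,7] + [4,5],
  ∂[1,3,4] = [3,4] − [1,4] + [1,3].
This gives a 18×12 integer matrix of rank 12; reducing to Smith normal form yields diagonal entries (1,1,1,1,1,1,1,1,1,1,1,2).

Reading off H_k = ker ∂_k / im ∂_{k+1}:

  H_0: rank C_0 − rank ∂_1 = 7 − 6 = 1, and the invariant factors of ∂_1 are all 1, so H_0 = Z.
  H_1: rank ker ∂_1 − rank ∂_2 = (18 − 6) − 12 = 0, and ∂_2 has invariant factor 2 > 1, so H_1 = Z/2Z.
  H_2: rank ker ∂_2 − rank ∂_3 = (12 − 12) − 0 = 0, and there is no ∂_3, so H_2 = 0.

(K is a triangulation of the real projective plane RP^2.)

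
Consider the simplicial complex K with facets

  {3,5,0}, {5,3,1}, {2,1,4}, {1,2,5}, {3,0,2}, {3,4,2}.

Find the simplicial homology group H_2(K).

Order the vertices as 0 < 1 < 2 < 3 < 4 < 5. Listing each simplex with vertices in this order, K has dimension 2 with simplices:

  0-simplices (6): [0], [1], [2], [3], [4], [5]
  1-simplices (12): [0,2], [0,3], [0,5], [1,2], [1,3], [1,4], [1,5], [2,3], [2,4], [2,5], [3,4], [3,5]
  2-simplices (6): [0,2,3], [0,3,5], [1,2,4], [1,2,5], [1,3,5], [2,3,4]

Hence C_0 ≅ Z^6, C_1 ≅ Z^12, C_2 ≅ Z^6.

The boundary map ∂_1: C_1 → C_0 maps an edge to its endpoints' difference, ∂[p,q] = q − p. For instance
  ∂[1,4] = [4] − [1].
As a 6×12 matrix over Z this has rank 5, with invariant factors (1,1,1,1,1).

∂_2: C_2 → C_1 acts by ∂[p,q,r] = [q,r] − [p,r] + [p,q]. For instance
  ∂[1,3,5] = [3,5] − [1,5] + [1,3],
  ∂[0,2,3] = [2,3] − [0,3] + [0,2].
The 12×6 boundary matrix has rank 6 and Smith normal form diag(1,1,1,1,1,1).

From H_k ≅ ker(∂_k) / im(∂_{k+1}) we obtain:

  H_2: rank ker ∂_2 − rank ∂_3 = (6 − 6) − 0 = 0, and there is no ∂_3, so H_2 = 0.

(K is a triangulation of the cylinder S^1 x I.)

H_2 = 0.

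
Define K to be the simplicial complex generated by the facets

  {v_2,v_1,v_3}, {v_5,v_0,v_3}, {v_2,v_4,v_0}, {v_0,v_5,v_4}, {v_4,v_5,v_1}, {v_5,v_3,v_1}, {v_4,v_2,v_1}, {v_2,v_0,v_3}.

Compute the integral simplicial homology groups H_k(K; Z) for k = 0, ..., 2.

Fix the vertex order v_0 < v_1 < v_2 < v_3 < v_4 < v_5 and write every simplex with vertices in increasing order. Then dim K = 2 and the simplices of K are:

  0-simplices (6): [v_0], [v_1], [v_2], [v_3], [v_4], [v_5]
  1-simplices (12): [v_0,v_2], [v_0,v_3], [v_0,v_4], [v_0,v_5], [v_1,v_2], [v_1,v_3], [v_1,v_4], [v_1,v_5], [v_2,v_3], [v_2,v_4], [v_3,v_5], [v_4,v_5]
  2-simplices (8): [v_0,v_2,v_3], [v_0,v_2,v_4], [v_0,v_3,v_5], [v_0,v_4,v_5], [v_1,v_2,v_3], [v_1,v_2,v_4], [v_1,v_3,v_5], [v_1,v_4,v_5]

so the chain groups are C_0 ≅ Z^6, C_1 ≅ Z^12, C_2 ≅ Z^8.

The boundary map ∂_1: C_1 → C_0 is given by ∂[p,q] = [q] − [p]. For instance
  ∂[v_3,v_5] = [v_5] − [v_3].
The resulting 6×12 matrix has rank 5, and its Smith normal form has invariant factors (1,1,1,1,1).

Boundary ∂_2: C_2 → C_1 sends each 2-simplex [p,q,r] to [q,r] − [p,r] + [p,q]. For instance
  ∂[v_0,v_3,v_5] = [v_3,v_5] − [v_0,v_5] + [v_0,v_3],
  ∂[v_0,v_4,v_5] = [v_4,v_5] − [v_0,v_5] + [v_0,v_4].
The 12×8 boundary matrix has rank 7 and Smith normal form diag(1,1,1,1,1,1,1).

From H_k ≅ ker(∂_k) / im(∂_{k+1}) we obtain:

  H_0: rank C_0 − rank ∂_1 = 6 − 5 = 1, and the invariant factors of ∂_1 are all 1, so H_0 ≅ Z.
  H_1: rank ker ∂_1 − rank ∂_2 = (12 − 5) − 7 = 0, and the invariant factors of ∂_2 are all 1, so H_1 ≅ 0.
  H_2: rank ker ∂_2 − rank ∂_3 = (8 − 7) − 0 = 1, and there is no ∂_3, so H_2 ≅ Z.

As a check, the Euler characteristic is 6 − 12 + 8 = 2, which agrees with 1 − 0 + 1 = 2.
(K is a triangulation of the 2-sphere S^2.)

H_0 = Z,  H_1 = 0,  H_2 = Z.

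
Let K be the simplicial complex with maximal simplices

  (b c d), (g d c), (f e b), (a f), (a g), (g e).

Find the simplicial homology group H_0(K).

Take the total order a < b < c < d < e < f < g on the vertex set. Then K (dimension 2) consists of the simplices:

  0-simplices (7): a, b, c, d, e, f, g
  1-simplices (11): af, ag, bc, bd, be, bf, cd, cg, dg, ef, eg
  2-simplices (3): bcd, bef, cdg

giving chain groups C_0 ≅ Z^7, C_1 ≅ Z^11, C_2 ≅ Z^3.

∂_1: C_1 → C_0 maps an edge to its endpoints' difference, ∂[p,q] = q − p.
The 7×11 boundary matrix has rank 6 and Smith normal form diag(1,1,1,1,1,1).

Boundary ∂_2: C_2 → C_1 sends each 2-simplex [p,q,r] to [q,r] − [p,r] + [p,q]. For instance
  ∂bcd = cd − bd + bc,
  ∂cdg = dg − cg + cd.
This gives a 11×3 integer matrix of rank 3; reducing to Smith normal form yields diagonal entries (1,1,1).

Now H_k = ker ∂_k / im ∂_{k+1}, so:

  H_0: rank C_0 − rank ∂_1 = 7 − 6 = 1, and the invariant factors of ∂_1 are all 1, so H_0 = Z.

H_0 = Z.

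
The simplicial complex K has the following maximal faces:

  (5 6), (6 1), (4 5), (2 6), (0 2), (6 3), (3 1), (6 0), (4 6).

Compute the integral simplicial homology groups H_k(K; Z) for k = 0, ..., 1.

We work with the vertex ordering 0 < 1 < 2 < 3 < 4 < 5 < 6. The simplices of K, each written with vertices in increasing order, are:

  0-simplices (7): [0], [1], [2], [3], [4], [5], [6]
  1-simplices (9): [0,2], [0,6], [1,3], [1,6], [2,6], [3,6], [4,5], [4,6], [5,6]

Hence C_0 ≅ Z^7, C_1 ≅ Z^9.

Boundary ∂_1: C_1 → C_0 maps an edge to its endpoints' difference, ∂[p,q] = q − p.
As a 7×9 matrix over Z this has rank 6, with invariant factors (1,1,1,1,1,1).

Now H_k = ker ∂_k / im ∂_{k+1}, so:

  H_0: rank C_0 − rank ∂_1 = 7 − 6 = 1, and the invariant factors of ∂_1 are all 1, so H_0 = Z.
  H_1: rank ker ∂_1 − rank ∂_2 = (9 − 6) − 0 = 3, and there is no ∂_2, so H_1 = Z^3.

H_0 = Z,  H_1 = Z^3.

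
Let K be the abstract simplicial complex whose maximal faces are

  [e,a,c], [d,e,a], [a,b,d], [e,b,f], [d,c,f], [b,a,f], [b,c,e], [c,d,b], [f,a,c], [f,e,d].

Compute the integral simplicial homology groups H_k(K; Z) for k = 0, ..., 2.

H_0 ≅ Z,  H_1 ≅ Z/2,  H_2 = 0.

Fix the vertex order a < b < c < d < e < f and write every simplex with vertices in increasing order. Then dim K = 2 and the simplices of K are:

  0-simplices (6): a, b, c, d, e, f
  1-simplices (15): ab, ac, ad, ae, af, bc, bd, be, bf, cd, ce, cf, de, df, ef
  2-simplices (10): abd, abf, ace, acf, ade, bcd, bce, bef, cdf, def

so the chain groups are C_0 ≅ Z^6, C_1 ≅ Z^15, C_2 ≅ Z^10.

The boundary map ∂_1: C_1 → C_0 maps an edge to its endpoints' difference, ∂[p,q] = q − p. For instance
  ∂cf = f − c.
As a 6×15 matrix over Z this has rank 5, with invariant factors (1,1,1,1,1).

Boundary ∂_2: C_2 → C_1 sends each 2-simplex [p,q,r] to [q,r] − [p,r] + [p,q]. For instance
  ∂abd = bd − ad + ab,
  ∂cdf = df − cf + cd.
As a 15×10 matrix over Z this has rank 10, with invariant factors (1,1,1,1,1,1,1,1,1,2).

Now H_k = ker ∂_k / im ∂_{k+1}, so:

  H_0: rank C_0 − rank ∂_1 = 6 − 5 = 1, and the invariant factors of ∂_1 are all 1, so H_0 ≅ Z.
  H_1: rank ker ∂_1 − rank ∂_2 = (15 − 5) − 10 = 0, and ∂_2 has invariant factor 2 > 1, so H_1 ≅ Z/2.
  H_2: rank ker ∂_2 − rank ∂_3 = (10 − 10) − 0 = 0, and there is no ∂_3, so H_2 ≅ 0.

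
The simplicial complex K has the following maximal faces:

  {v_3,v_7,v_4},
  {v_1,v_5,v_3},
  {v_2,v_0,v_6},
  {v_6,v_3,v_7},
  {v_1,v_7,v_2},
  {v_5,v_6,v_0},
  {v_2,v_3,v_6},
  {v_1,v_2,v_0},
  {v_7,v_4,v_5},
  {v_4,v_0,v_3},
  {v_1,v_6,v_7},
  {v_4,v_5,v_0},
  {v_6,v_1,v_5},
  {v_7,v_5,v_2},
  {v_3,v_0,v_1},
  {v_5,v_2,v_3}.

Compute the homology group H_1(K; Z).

H_1 = Z^2.

We work with the vertex ordering v_0 < v_1 < v_2 < v_3 < v_4 < v_5 < v_6 < v_7. The simplices of K, each written with vertices in increasing order, are:

  0-simplices (8): [v_0], [v_1], [v_2], [v_3], [v_4], [v_5], [v_6], [v_7]
  1-simplices (24): (24 of them)
  2-simplices (16): (16 of them)

giving chain groups C_0 ≅ Z^8, C_1 ≅ Z^24, C_2 ≅ Z^16.

The boundary map ∂_1: C_1 → C_0 maps an edge to its endpoints' difference, ∂[p,q] = q − p. For instance
  ∂[v_0,v_3] = [v_3] − [v_0].
As a 8×24 matrix over Z this has rank 7, with invariant factors (1,1,1,1,1,1,1).

∂_2: C_2 → C_1 acts by ∂[p,q,r] = [q,r] − [p,r] + [p,q]. For instance
  ∂[v_2,v_3,v_6] = [v_3,v_6] − [v_2,v_6] + [v_2,v_3],
  ∂[v_2,v_5,v_7] = [v_5,v_7] − [v_2,v_7] + [v_2,v_5].
The resulting 24×16 matrix has rank 15, and its Smith normal form has invariant factors (1,1,1,1,1,1,1,1,1,1,1,1,1,1,1).

From H_k ≅ ker(∂_k) / im(∂_{k+1}) we obtain:

  H_1: rank ker ∂_1 − rank ∂_2 = (24 − 7) − 15 = 2, and the invariant factors of ∂_2 are all 1, so H_1 ≅ Z^2.

(K is a triangulation of the torus T^2.)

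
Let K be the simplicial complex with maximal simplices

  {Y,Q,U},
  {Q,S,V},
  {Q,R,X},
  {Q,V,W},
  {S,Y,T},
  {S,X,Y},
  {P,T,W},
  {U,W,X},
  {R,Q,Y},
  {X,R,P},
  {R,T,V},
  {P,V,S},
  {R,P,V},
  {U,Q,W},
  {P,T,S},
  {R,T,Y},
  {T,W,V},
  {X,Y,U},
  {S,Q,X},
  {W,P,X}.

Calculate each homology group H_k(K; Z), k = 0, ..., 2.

H_0 ≅ Z,  H_1 ≅ Z ⊕ Z/2,  H_2 = 0.

We work with the vertex ordering P < Q < R < S < T < U < V < W < X < Y. The simplices of K, each written with vertices in increasing order, are:

  0-simplices (10): P, Q, R, S, T, U, V, W, X, Y
  1-simplices (30): PR, PS, PT, PV, PW, PX, QR, QS, QU, QV, QW, QX, QY, RT, RV, RX, RY, ST, SV, SX, SY, TV, TW, TY, UW, UX, UY, VW, WX, XY
  2-simplices (20): PRV, PRX, PST, PSV, PTW, PWX, QRX, QRY, QSV, QSX, QUW, QUY, QVW, RTV, RTY, STY, SXY, TVW, UWX, UXY

giving chain groups C_0 ≅ Z^10, C_1 ≅ Z^30, C_2 ≅ Z^20.

The boundary map ∂_1: C_1 → C_0 maps an edge to its endpoints' difference, ∂[p,q] = q − p. For instance
  ∂QW = W − Q.
The 10×30 boundary matrix has rank 9 and Smith normal form diag(1,1,1,1,1,1,1,1,1).

∂_2: C_2 → C_1 acts by ∂[p,q,r] = [q,r] − [p,r] + [p,q]. For instance
  ∂PRX = RX − PX + PR,
  ∂STY = TY − SY + ST.
As a 30×20 matrix over Z this has rank 20, with invariant factors (1,1,1,1,1,1,1,1,1,1,1,1,1,1,1,1,1,1,1,2).

Reading off H_k = ker ∂_k / im ∂_{k+1}:

  H_0: rank C_0 − rank ∂_1 = 10 − 9 = 1, and the invariant factors of ∂_1 are all 1, so H_0 ≅ Z.
  H_1: rank ker ∂_1 − rank ∂_2 = (30 − 9) − 20 = 1, and ∂_2 has invariant factor 2 > 1, so H_1 ≅ Z ⊕ Z/2.
  H_2: rank ker ∂_2 − rank ∂_3 = (20 − 20) − 0 = 0, and there is no ∂_3, so H_2 ≅ 0.

As a check, the Euler characteristic is 10 − 30 + 20 = 0, which agrees with 1 − 1 + 0 = 0.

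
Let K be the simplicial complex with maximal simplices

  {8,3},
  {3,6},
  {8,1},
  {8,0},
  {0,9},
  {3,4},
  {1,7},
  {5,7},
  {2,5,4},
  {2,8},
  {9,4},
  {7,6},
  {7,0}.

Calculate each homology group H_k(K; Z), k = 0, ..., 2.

H_0 = Z,  H_1 = Z^5,  H_2 = 0.

We work with the vertex ordering 0 < 1 < 2 < 3 < 4 < 5 < 6 < 7 < 8 < 9. The simplices of K, each written with vertices in increasing order, are:

  0-simplices (10): [0], [1], [2], [3], [4], [5], [6], [7], [8], [9]
  1-simplices (15): [0,7], [0,8], [0,9], [1,7], [1,8], [2,4], [2,5], [2,8], [3,4], [3,6], [3,8], [4,5], [4,9], [5,7], [6,7]
  2-simplices (1): [2,4,5]

Hence C_0 ≅ Z^10, C_1 ≅ Z^15, C_2 ≅ Z^1.

∂_1: C_1 → C_0 sends each edge [p,q] (with p < q) to q − p.
The 10×15 boundary matrix has rank 9 and Smith normal form diag(1,1,1,1,1,1,1,1,1).

Boundary ∂_2: C_2 → C_1 maps a triangle to the signed sum of its edges. For instance
  ∂[2,4,5] = [4,5] − [2,5] + [2,4].
As a 15×1 matrix over Z this has rank 1, with invariant factors (1).

From H_k ≅ ker(∂_k) / im(∂_{k+1}) we obtain:

  H_0: rank C_0 − rank ∂_1 = 10 − 9 = 1, and the invariant factors of ∂_1 are all 1, so H_0 = Z.
  H_1: rank ker ∂_1 − rank ∂_2 = (15 − 9) − 1 = 5, and the invariant factors of ∂_2 are all 1, so H_1 = Z^5.
  H_2: rank ker ∂_2 − rank ∂_3 = (1 − 1) − 0 = 0, and there is no ∂_3, so H_2 = 0.

As a check, the Euler characteristic is 10 − 15 + 1 = -4, which agrees with 1 − 5 + 0 = -4.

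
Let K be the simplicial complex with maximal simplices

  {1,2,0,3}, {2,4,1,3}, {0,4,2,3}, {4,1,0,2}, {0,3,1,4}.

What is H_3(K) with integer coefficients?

H_3 = Z.

Fix the vertex order 0 < 1 < 2 < 3 < 4 and write every simplex with vertices in increasing order. Then dim K = 3 and the simplices of K are:

  0-simplices (5): [0], [1], [2], [3], [4]
  1-simplices (10): [0,1], [0,2], [0,3], [0,4], [1,2], [1,3], [1,4], [2,3], [2,4], [3,4]
  2-simplices (10): [0,1,2], [0,1,3], [0,1,4], [0,2,3], [0,2,4], [0,3,4], [1,2,3], [1,2,4], [1,3,4], [2,3,4]
  3-simplices (5): [0,1,2,3], [0,1,2,4], [0,1,3,4], [0,2,3,4], [1,2,3,4]

so the chain groups are C_0 ≅ Z^5, C_1 ≅ Z^10, C_2 ≅ Z^10, C_3 ≅ Z^5.

Boundary ∂_1: C_1 → C_0 is given by ∂[p,q] = [q] − [p].
This gives a 5×10 integer matrix of rank 4; reducing to Smith normal form yields diagonal entries (1,1,1,1).

Boundary ∂_2: C_2 → C_1 acts by ∂[p,q,r] = [q,r] − [p,r] + [p,q]. For instance
  ∂[0,3,4] = [3,4] − [0,4] + [0,3],
  ∂[0,1,4] = [1,4] − [0,4] + [0,1].
As a 10×10 matrix over Z this has rank 6, with invariant factors (1,1,1,1,1,1).

Boundary ∂_3: C_3 → C_2 sends each 3-simplex σ to the alternating sum Σ_i (−1)^i (σ with its i-th vertex removed). For instance
  ∂[0,1,2,3] = [1,2,3] − [0,2,3] + [0,1,3] − [0,1,2],
  ∂[0,1,3,4] = [1,3,4] − [0,3,4] + [0,1,4] − [0,1,3].
The resulting 10×5 matrix has rank 4, and its Smith normal form has invariant factors (1,1,1,1).

From H_k ≅ ker(∂_k) / im(∂_{k+1}) we obtain:

  H_3: rank ker ∂_3 − rank ∂_4 = (5 − 4) − 0 = 1, and there is no ∂_4, so H_3 = Z.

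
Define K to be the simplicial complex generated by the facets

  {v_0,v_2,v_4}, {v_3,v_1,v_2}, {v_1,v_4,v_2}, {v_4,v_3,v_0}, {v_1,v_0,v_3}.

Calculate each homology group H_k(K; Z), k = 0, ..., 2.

Take the total order v_0 < v_1 < v_2 < v_3 < v_4 on the vertex set. Then K (dimension 2) consists of the simplices:

  0-simplices (5): [v_0], [v_1], [v_2], [v_3], [v_4]
  1-simplices (10): [v_0,v_1], [v_0,v_2], [v_0,v_3], [v_0,v_4], [v_1,v_2], [v_1,v_3], [v_1,v_4], [v_2,v_3], [v_2,v_4], [v_3,v_4]
  2-simplices (5): [v_0,v_1,v_3], [v_0,v_2,v_4], [v_0,v_3,v_4], [v_1,v_2,v_3], [v_1,v_2,v_4]

so the chain groups are C_0 ≅ Z^5, C_1 ≅ Z^10, C_2 ≅ Z^5.

The boundary map ∂_1: C_1 → C_0 maps an edge to its endpoints' difference, ∂[p,q] = q − p. For instance
  ∂[v_1,v_3] = [v_3] − [v_1].
The resulting 5×10 matrix has rank 4, and its Smith normal form has invariant factors (1,1,1,1).

The boundary map ∂_2: C_2 → C_1 acts by ∂[p,q,r] = [q,r] − [p,r] + [p,q]. For instance
  ∂[v_1,v_2,v_3] = [v_2,v_3] − [v_1,v_3] + [v_1,v_2],
  ∂[v_1,v_2,v_4] = [v_2,v_4] − [v_1,v_4] + [v_1,v_2].
This gives a 10×5 integer matrix of rank 5; reducing to Smith normal form yields diagonal entries (1,1,1,1,1).

Computing H_k = (kernel of ∂_k) / (image of ∂_{k+1}):

  H_0: rank C_0 − rank ∂_1 = 5 − 4 = 1, and the invariant factors of ∂_1 are all 1, so H_0 ≅ Z.
  H_1: rank ker ∂_1 − rank ∂_2 = (10 − 4) − 5 = 1, and the invariant factors of ∂_2 are all 1, so H_1 ≅ Z.
  H_2: rank ker ∂_2 − rank ∂_3 = (5 − 5) − 0 = 0, and there is no ∂_3, so H_2 ≅ 0.

H_0 = Z,  H_1 = Z,  H_2 = 0.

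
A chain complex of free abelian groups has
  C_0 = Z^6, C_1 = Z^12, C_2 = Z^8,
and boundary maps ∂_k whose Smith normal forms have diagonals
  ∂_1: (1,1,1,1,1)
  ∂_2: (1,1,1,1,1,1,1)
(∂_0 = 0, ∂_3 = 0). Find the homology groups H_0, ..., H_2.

H_0: b_0 = 6 − 0 − 5 = 1; torsion from ∂_1 factors > 1: none. So H_0 ≅ Z.
H_1: b_1 = 12 − 5 − 7 = 0; torsion from ∂_2 factors > 1: none. So H_1 ≅ 0.
H_2: b_2 = 8 − 7 − 0 = 1; torsion from ∂_3 factors > 1: none. So H_2 ≅ Z.

H_0 ≅ Z,  H_1 = 0,  H_2 ≅ Z.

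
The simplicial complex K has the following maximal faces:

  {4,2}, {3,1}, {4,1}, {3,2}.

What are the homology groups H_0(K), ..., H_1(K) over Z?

H_0 = Z,  H_1 = Z.

Fix the vertex order 1 < 2 < 3 < 4 and write every simplex with vertices in increasing order. Then dim K = 1 and the simplices of K are:

  0-simplices (4): [1], [2], [3], [4]
  1-simplices (4): [1,3], [1,4], [2,3], [2,4]

Hence C_0 ≅ Z^4, C_1 ≅ Z^4.

The boundary map ∂_1: C_1 → C_0 maps an edge to its endpoints' difference, ∂[p,q] = q − p. For instance
  ∂[2,3] = [3] − [2].
As a 4×4 matrix over Z this has rank 3, with invariant factors (1,1,1).

Reading off H_k = ker ∂_k / im ∂_{k+1}:

  H_0: rank C_0 − rank ∂_1 = 4 − 3 = 1, and the invariant factors of ∂_1 are all 1, so H_0 ≅ Z.
  H_1: rank ker ∂_1 − rank ∂_2 = (4 − 3) − 0 = 1, and there is no ∂_2, so H_1 ≅ Z.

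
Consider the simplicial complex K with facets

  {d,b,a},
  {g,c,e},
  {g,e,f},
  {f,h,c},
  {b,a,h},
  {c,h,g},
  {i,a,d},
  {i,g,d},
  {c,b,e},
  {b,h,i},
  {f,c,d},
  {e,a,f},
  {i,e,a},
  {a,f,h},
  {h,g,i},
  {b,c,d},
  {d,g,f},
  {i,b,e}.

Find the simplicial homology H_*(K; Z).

Take the total order a < b < c < d < e < f < g < h < i on the vertex set. Then K (dimension 2) consists of the simplices:

  0-simplices (9): a, b, c, d, e, f, g, h, i
  1-simplices (27): ab, ad, ae, af, ah, ai, bc, bd, be, bh, bi, cd, ce, cf, cg, ch, df, dg, di, ef, eg, ei, fg, fh, gh, gi, hi
  2-simplices (18): abd, abh, adi, aef, aei, afh, bcd, bce, bei, bhi, cdf, ceg, cfh, cgh, dfg, dgi, efg, ghi

giving chain groups C_0 ≅ Z^9, C_1 ≅ Z^27, C_2 ≅ Z^18.

The boundary map ∂_1: C_1 → C_0 maps an edge to its endpoints' difference, ∂[p,q] = q − p.
The resulting 9×27 matrix has rank 8, and its Smith normal form has invariant factors (1,1,1,1,1,1,1,1).

∂_2: C_2 → C_1 maps a triangle to the signed sum of its edges. For instance
  ∂aei = ei − ai + ae,
  ∂cdf = df − cf + cd.
The resulting 27×18 matrix has rank 18, and its Smith normal form has invariant factors (1,1,1,1,1,1,1,1,1,1,1,1,1,1,1,1,1,2).

Reading off H_k = ker ∂_k / im ∂_{k+1}:

  H_0: rank C_0 − rank ∂_1 = 9 − 8 = 1, and the invariant factors of ∂_1 are all 1, so H_0 = Z.
  H_1: rank ker ∂_1 − rank ∂_2 = (27 − 8) − 18 = 1, and ∂_2 has invariant factor 2 > 1, so H_1 = Z × Z/2.
  H_2: rank ker ∂_2 − rank ∂_3 = (18 − 18) − 0 = 0, and there is no ∂_3, so H_2 = 0.

(K is a triangulation of the Klein bottle.)

H_0 ≅ Z,  H_1 ≅ Z × Z/2,  H_2 = 0.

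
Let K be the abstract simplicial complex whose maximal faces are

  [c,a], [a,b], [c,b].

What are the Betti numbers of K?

b_0 = 1, b_1 = 1.

We work with the vertex ordering a < b < c. The simplices of K, each written with vertices in increasing order, are:

  0-simplices (3): a, b, c
  1-simplices (3): ab, ac, bc

giving chain groups C_0 ≅ Z^3, C_1 ≅ Z^3.

∂_1: C_1 → C_0 is given by ∂[p,q] = [q] − [p]. For instance
  ∂ab = b − a.
The 3×3 boundary matrix has rank 2 and Smith normal form diag(1,1).

From H_k ≅ ker(∂_k) / im(∂_{k+1}) we obtain:

  H_0: rank C_0 − rank ∂_1 = 3 − 2 = 1, and the invariant factors of ∂_1 are all 1, so H_0 ≅ Z.
  H_1: rank ker ∂_1 − rank ∂_2 = (3 − 2) − 0 = 1, and there is no ∂_2, so H_1 ≅ Z.

Hence the Betti numbers are b_0 = 1, b_1 = 1.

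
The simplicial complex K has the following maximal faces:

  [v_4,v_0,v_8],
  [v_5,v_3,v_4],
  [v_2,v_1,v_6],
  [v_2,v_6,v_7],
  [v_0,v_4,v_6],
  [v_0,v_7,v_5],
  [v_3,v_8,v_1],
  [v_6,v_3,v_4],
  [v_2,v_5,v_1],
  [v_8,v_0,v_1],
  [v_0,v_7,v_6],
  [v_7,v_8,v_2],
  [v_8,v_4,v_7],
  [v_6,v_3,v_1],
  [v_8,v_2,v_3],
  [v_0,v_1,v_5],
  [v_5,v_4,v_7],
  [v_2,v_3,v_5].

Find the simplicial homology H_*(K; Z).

Fix the vertex order v_0 < v_1 < v_2 < v_3 < v_4 < v_5 < v_6 < v_7 < v_8 and write every simplex with vertices in increasing order. Then dim K = 2 and the simplices of K are:

  0-simplices (9): [v_0], [v_1], [v_2], [v_3], [v_4], [v_5], [v_6], [v_7], [v_8]
  1-simplices (27): (27 of them)
  2-simplices (18): (18 of them)

Hence C_0 ≅ Z^9, C_1 ≅ Z^27, C_2 ≅ Z^18.

∂_1: C_1 → C_0 maps an edge to its endpoints' difference, ∂[p,q] = q − p.
This gives a 9×27 integer matrix of rank 8; reducing to Smith normal form yields diagonal entries (1,1,1,1,1,1,1,1).

∂_2: C_2 → C_1 maps a triangle to the signed sum of its edges. For instance
  ∂[v_2,v_3,v_8] = [v_3,v_8] − [v_2,v_8] + [v_2,v_3],
  ∂[v_0,v_5,v_7] = [v_5,v_7] − [v_0,v_7] + [v_0,v_5].
The resulting 27×18 matrix has rank 18, and its Smith normal form has invariant factors (1,1,1,1,1,1,1,1,1,1,1,1,1,1,1,1,1,2).

Reading off H_k = ker ∂_k / im ∂_{k+1}:

  H_0: rank C_0 − rank ∂_1 = 9 − 8 = 1, and the invariant factors of ∂_1 are all 1, so H_0 = Z.
  H_1: rank ker ∂_1 − rank ∂_2 = (27 − 8) − 18 = 1, and ∂_2 has invariant factor 2 > 1, so H_1 = Z ⊕ Z/2.
  H_2: rank ker ∂_2 − rank ∂_3 = (18 − 18) − 0 = 0, and there is no ∂_3, so H_2 = 0.

As a check, the Euler characteristic is 9 − 27 + 18 = 0, which agrees with 1 − 1 + 0 = 0.
(K is a triangulation of the Klein bottle.)

H_0 ≅ Z,  H_1 ≅ Z ⊕ Z/2,  H_2 = 0.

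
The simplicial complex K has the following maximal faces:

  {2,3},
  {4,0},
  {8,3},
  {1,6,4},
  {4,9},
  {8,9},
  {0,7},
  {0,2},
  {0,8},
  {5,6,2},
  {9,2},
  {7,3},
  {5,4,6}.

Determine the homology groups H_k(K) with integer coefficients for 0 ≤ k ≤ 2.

H_0 ≅ Z,  H_1 ≅ Z^5,  H_2 = 0.

We work with the vertex ordering 0 < 1 < 2 < 3 < 4 < 5 < 6 < 7 < 8 < 9. The simplices of K, each written with vertices in increasing order, are:

  0-simplices (10): [0], [1], [2], [3], [4], [5], [6], [7], [8], [9]
  1-simplices (17): [0,2], [0,4], [0,7], [0,8], [1,4], [1,6], [2,3], [2,5], [2,6], [2,9], [3,7], [3,8], [4,5], [4,6], [4,9], [5,6], [8,9]
  2-simplices (3): [1,4,6], [2,5,6], [4,5,6]

giving chain groups C_0 ≅ Z^10, C_1 ≅ Z^17, C_2 ≅ Z^3.

Boundary ∂_1: C_1 → C_0 sends each edge [p,q] (with p < q) to q − p.
This gives a 10×17 integer matrix of rank 9; reducing to Smith normal form yields diagonal entries (1,1,1,1,1,1,1,1,1).

∂_2: C_2 → C_1 maps a triangle to the signed sum of its edges. For instance
  ∂[2,5,6] = [5,6] − [2,6] + [2,5],
  ∂[4,5,6] = [5,6] − [4,6] + [4,5].
As a 17×3 matrix over Z this has rank 3, with invariant factors (1,1,1).

Now H_k = ker ∂_k / im ∂_{k+1}, so:

  H_0: rank C_0 − rank ∂_1 = 10 − 9 = 1, and the invariant factors of ∂_1 are all 1, so H_0 ≅ Z.
  H_1: rank ker ∂_1 − rank ∂_2 = (17 − 9) − 3 = 5, and the invariant factors of ∂_2 are all 1, so H_1 ≅ Z^5.
  H_2: rank ker ∂_2 − rank ∂_3 = (3 − 3) − 0 = 0, and there is no ∂_3, so H_2 ≅ 0.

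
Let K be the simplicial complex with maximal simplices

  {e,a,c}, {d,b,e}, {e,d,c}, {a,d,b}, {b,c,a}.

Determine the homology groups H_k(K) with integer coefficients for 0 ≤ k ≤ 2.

K has 5 vertices, 10 edges, 5 triangles.
rank ∂_0 = 0, rank ∂_1 = 4 ⇒ b_0 = 5 − 0 − 4 = 1; all invariant factors of ∂_1 are 1 so no torsion. So H_0 = Z.
rank ∂_1 = 4, rank ∂_2 = 5 ⇒ b_1 = 10 − 4 − 5 = 1; all invariant factors of ∂_2 are 1 so no torsion. So H_1 = Z.
rank ∂_2 = 5, rank ∂_3 = 0 ⇒ b_2 = 5 − 5 − 0 = 0. So H_2 = 0.

H_0 ≅ Z,  H_1 ≅ Z,  H_2 = 0.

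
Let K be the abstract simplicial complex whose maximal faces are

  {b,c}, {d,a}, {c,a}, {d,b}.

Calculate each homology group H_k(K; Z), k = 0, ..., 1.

H_0 = Z,  H_1 = Z.

Fix the vertex order a < b < c < d and write every simplex with vertices in increasing order. Then dim K = 1 and the simplices of K are:

  0-simplices (4): a, b, c, d
  1-simplices (4): ac, ad, bc, bd

Hence C_0 ≅ Z^4, C_1 ≅ Z^4.

∂_1: C_1 → C_0 maps an edge to its endpoints' difference, ∂[p,q] = q − p. For instance
  ∂bd = d − b.
The 4×4 boundary matrix has rank 3 and Smith normal form diag(1,1,1).

Reading off H_k = ker ∂_k / im ∂_{k+1}:

  H_0: rank C_0 − rank ∂_1 = 4 − 3 = 1, and the invariant factors of ∂_1 are all 1, so H_0 = Z.
  H_1: rank ker ∂_1 − rank ∂_2 = (4 − 3) − 0 = 1, and there is no ∂_2, so H_1 = Z.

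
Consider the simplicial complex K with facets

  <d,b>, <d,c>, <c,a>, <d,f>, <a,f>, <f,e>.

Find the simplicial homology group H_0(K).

H_0 ≅ Z.

Fix the vertex order a < b < c < d < e < f and write every simplex with vertices in increasing order. Then dim K = 1 and the simplices of K are:

  0-simplices (6): a, b, c, d, e, f
  1-simplices (6): ac, af, bd, cd, df, ef

so the chain groups are C_0 ≅ Z^6, C_1 ≅ Z^6.

∂_1: C_1 → C_0 maps an edge to its endpoints' difference, ∂[p,q] = q − p.
As a 6×6 matrix over Z this has rank 5, with invariant factors (1,1,1,1,1).

From H_k ≅ ker(∂_k) / im(∂_{k+1}) we obtain:

  H_0: rank C_0 − rank ∂_1 = 6 − 5 = 1, and the invariant factors of ∂_1 are all 1, so H_0 = Z.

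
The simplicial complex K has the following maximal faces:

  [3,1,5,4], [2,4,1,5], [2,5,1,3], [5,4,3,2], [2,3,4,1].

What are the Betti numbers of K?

b_0 = 1, b_1 = 0, b_2 = 0, b_3 = 1.

K has 5 vertices, 10 edges, 10 triangles, 5 3-simplices.
rank ∂_0 = 0, rank ∂_1 = 4 ⇒ b_0 = 5 − 0 − 4 = 1; all invariant factors of ∂_1 are 1 so no torsion. So H_0 ≅ Z.
rank ∂_1 = 4, rank ∂_2 = 6 ⇒ b_1 = 10 − 4 − 6 = 0; all invariant factors of ∂_2 are 1 so no torsion. So H_1 ≅ 0.
rank ∂_2 = 6, rank ∂_3 = 4 ⇒ b_2 = 10 − 6 − 4 = 0; all invariant factors of ∂_3 are 1 so no torsion. So H_2 ≅ 0.
rank ∂_3 = 4, rank ∂_4 = 0 ⇒ b_3 = 5 − 4 − 0 = 1. So H_3 ≅ Z.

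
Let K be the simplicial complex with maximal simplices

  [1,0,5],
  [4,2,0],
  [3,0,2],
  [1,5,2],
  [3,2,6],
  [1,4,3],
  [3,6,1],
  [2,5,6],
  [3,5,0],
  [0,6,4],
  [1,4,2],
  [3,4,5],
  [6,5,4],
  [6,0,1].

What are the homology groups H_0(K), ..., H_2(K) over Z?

We work with the vertex ordering 0 < 1 < 2 < 3 < 4 < 5 < 6. The simplices of K, each written with vertices in increasing order, are:

  0-simplices (7): [0], [1], [2], [3], [4], [5], [6]
  1-simplices (21): [0,1], [0,2], [0,3], [0,4], [0,5], [0,6], [1,2], [1,3], [1,4], [1,5], [1,6], [2,3], [2,4], [2,5], [2,6], [3,4], [3,5], [3,6], [4,5], [4,6], [5,6]
  2-simplices (14): [0,1,5], [0,1,6], [0,2,3], [0,2,4], [0,3,5], [0,4,6], [1,2,4], [1,2,5], [1,3,4], [1,3,6], [2,3,6], [2,5,6], [3,4,5], [4,5,6]

so the chain groups are C_0 ≅ Z^7, C_1 ≅ Z^21, C_2 ≅ Z^14.

Boundary ∂_1: C_1 → C_0 sends each edge [p,q] (with p < q) to q − p. For instance
  ∂[1,2] = [2] − [1].
The resulting 7×21 matrix has rank 6, and its Smith normal form has invariant factors (1,1,1,1,1,1).

Boundary ∂_2: C_2 → C_1 sends each 2-simplex [p,q,r] to [q,r] − [p,r] + [p,q]. For instance
  ∂[4,5,6] = [5,6] − [4,6] + [4,5],
  ∂[0,1,5] = [1,5] − [0,5] + [0,1].
This gives a 21×14 integer matrix of rank 13; reducing to Smith normal form yields diagonal entries (1,1,1,1,1,1,1,1,1,1,1,1,1).

Computing H_k = (kernel of ∂_k) / (image of ∂_{k+1}):

  H_0: rank C_0 − rank ∂_1 = 7 − 6 = 1, and the invariant factors of ∂_1 are all 1, so H_0 = Z.
  H_1: rank ker ∂_1 − rank ∂_2 = (21 − 6) − 13 = 2, and the invariant factors of ∂_2 are all 1, so H_1 = Z^2.
  H_2: rank ker ∂_2 − rank ∂_3 = (14 − 13) − 0 = 1, and there is no ∂_3, so H_2 = Z.

H_0 = Z,  H_1 = Z^2,  H_2 = Z.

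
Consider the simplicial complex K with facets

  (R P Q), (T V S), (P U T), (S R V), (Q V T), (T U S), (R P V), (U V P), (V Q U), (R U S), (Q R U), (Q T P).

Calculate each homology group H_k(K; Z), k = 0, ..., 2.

K has 7 vertices, 18 edges, 12 triangles.
rank ∂_0 = 0, rank ∂_1 = 6 ⇒ b_0 = 7 − 0 − 6 = 1; all invariant factors of ∂_1 are 1 so no torsion. So H_0 ≅ Z.
rank ∂_1 = 6, rank ∂_2 = 12 ⇒ b_1 = 18 − 6 − 12 = 0; ∂_2 has invariant factor(s) [2] giving torsion. So H_1 ≅ Z/2Z.
rank ∂_2 = 12, rank ∂_3 = 0 ⇒ b_2 = 12 − 12 − 0 = 0. So H_2 ≅ 0.

H_0 ≅ Z,  H_1 ≅ Z/2Z,  H_2 = 0.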